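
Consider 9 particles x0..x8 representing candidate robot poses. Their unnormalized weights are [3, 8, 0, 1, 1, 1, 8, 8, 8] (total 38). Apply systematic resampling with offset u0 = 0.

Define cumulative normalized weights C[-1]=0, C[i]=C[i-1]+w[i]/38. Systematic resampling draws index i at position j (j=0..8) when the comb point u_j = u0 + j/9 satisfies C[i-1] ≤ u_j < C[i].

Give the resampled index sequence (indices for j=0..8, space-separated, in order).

C = [3/38, 11/38, 11/38, 6/19, 13/38, 7/19, 11/19, 15/19, 1]
j=0: u_0=0 ∈ [0, 3/38) → index 0
j=1: u_1=1/9 ∈ [3/38, 11/38) → index 1
j=2: u_2=2/9 ∈ [3/38, 11/38) → index 1
j=3: u_3=1/3 ∈ [6/19, 13/38) → index 4
j=4: u_4=4/9 ∈ [7/19, 11/19) → index 6
j=5: u_5=5/9 ∈ [7/19, 11/19) → index 6
j=6: u_6=2/3 ∈ [11/19, 15/19) → index 7
j=7: u_7=7/9 ∈ [11/19, 15/19) → index 7
j=8: u_8=8/9 ∈ [15/19, 1) → index 8

0 1 1 4 6 6 7 7 8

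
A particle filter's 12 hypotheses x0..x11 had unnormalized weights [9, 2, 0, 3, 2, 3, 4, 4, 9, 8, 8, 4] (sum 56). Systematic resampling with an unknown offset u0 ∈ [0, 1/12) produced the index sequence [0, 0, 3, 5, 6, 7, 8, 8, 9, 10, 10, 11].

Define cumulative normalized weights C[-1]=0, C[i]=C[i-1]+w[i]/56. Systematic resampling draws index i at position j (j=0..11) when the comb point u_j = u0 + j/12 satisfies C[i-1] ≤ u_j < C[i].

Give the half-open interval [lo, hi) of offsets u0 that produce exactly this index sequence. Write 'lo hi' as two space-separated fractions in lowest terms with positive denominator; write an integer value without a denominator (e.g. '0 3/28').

C = [9/56, 11/56, 11/56, 1/4, 2/7, 19/56, 23/56, 27/56, 9/14, 11/14, 13/14, 1]
j=0 picked index 0: u0 ∈ [0, 9/56)
j=1 picked index 0: u0 ∈ [-1/12, 13/168)
j=2 picked index 3: u0 ∈ [5/168, 1/12)
j=3 picked index 5: u0 ∈ [1/28, 5/56)
j=4 picked index 6: u0 ∈ [1/168, 13/168)
j=5 picked index 7: u0 ∈ [-1/168, 11/168)
j=6 picked index 8: u0 ∈ [-1/56, 1/7)
j=7 picked index 8: u0 ∈ [-17/168, 5/84)
j=8 picked index 9: u0 ∈ [-1/42, 5/42)
j=9 picked index 10: u0 ∈ [1/28, 5/28)
j=10 picked index 10: u0 ∈ [-1/21, 2/21)
j=11 picked index 11: u0 ∈ [1/84, 1/12)
intersection: [1/28, 5/84)

1/28 5/84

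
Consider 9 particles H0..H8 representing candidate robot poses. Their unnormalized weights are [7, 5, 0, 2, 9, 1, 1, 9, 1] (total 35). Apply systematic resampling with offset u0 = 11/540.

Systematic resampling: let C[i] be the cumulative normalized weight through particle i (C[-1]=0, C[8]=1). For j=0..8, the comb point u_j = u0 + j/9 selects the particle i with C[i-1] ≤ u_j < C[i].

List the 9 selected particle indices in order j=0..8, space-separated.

C = [1/5, 12/35, 12/35, 2/5, 23/35, 24/35, 5/7, 34/35, 1]
j=0: u_0=11/540 ∈ [0, 1/5) → index 0
j=1: u_1=71/540 ∈ [0, 1/5) → index 0
j=2: u_2=131/540 ∈ [1/5, 12/35) → index 1
j=3: u_3=191/540 ∈ [12/35, 2/5) → index 3
j=4: u_4=251/540 ∈ [2/5, 23/35) → index 4
j=5: u_5=311/540 ∈ [2/5, 23/35) → index 4
j=6: u_6=371/540 ∈ [24/35, 5/7) → index 6
j=7: u_7=431/540 ∈ [5/7, 34/35) → index 7
j=8: u_8=491/540 ∈ [5/7, 34/35) → index 7

0 0 1 3 4 4 6 7 7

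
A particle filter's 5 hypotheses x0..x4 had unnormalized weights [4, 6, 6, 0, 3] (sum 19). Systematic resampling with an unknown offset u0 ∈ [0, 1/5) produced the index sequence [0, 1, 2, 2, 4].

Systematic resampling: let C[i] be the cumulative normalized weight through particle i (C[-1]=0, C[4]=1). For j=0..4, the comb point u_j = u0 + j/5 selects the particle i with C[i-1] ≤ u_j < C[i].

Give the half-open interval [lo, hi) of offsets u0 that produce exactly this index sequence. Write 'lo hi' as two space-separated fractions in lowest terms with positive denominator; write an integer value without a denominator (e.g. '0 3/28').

C = [4/19, 10/19, 16/19, 16/19, 1]
j=0 picked index 0: u0 ∈ [0, 4/19)
j=1 picked index 1: u0 ∈ [1/95, 31/95)
j=2 picked index 2: u0 ∈ [12/95, 42/95)
j=3 picked index 2: u0 ∈ [-7/95, 23/95)
j=4 picked index 4: u0 ∈ [4/95, 1/5)
intersection: [12/95, 1/5)

12/95 1/5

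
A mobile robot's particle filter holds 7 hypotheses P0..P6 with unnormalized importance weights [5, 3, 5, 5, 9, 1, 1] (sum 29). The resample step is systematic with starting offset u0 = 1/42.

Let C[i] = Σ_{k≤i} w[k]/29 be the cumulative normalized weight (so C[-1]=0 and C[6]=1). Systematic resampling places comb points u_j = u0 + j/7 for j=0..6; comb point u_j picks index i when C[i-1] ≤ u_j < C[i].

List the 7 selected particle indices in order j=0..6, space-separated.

0 0 2 3 3 4 4

C = [5/29, 8/29, 13/29, 18/29, 27/29, 28/29, 1]
j=0: u_0=1/42 ∈ [0, 5/29) → index 0
j=1: u_1=1/6 ∈ [0, 5/29) → index 0
j=2: u_2=13/42 ∈ [8/29, 13/29) → index 2
j=3: u_3=19/42 ∈ [13/29, 18/29) → index 3
j=4: u_4=25/42 ∈ [13/29, 18/29) → index 3
j=5: u_5=31/42 ∈ [18/29, 27/29) → index 4
j=6: u_6=37/42 ∈ [18/29, 27/29) → index 4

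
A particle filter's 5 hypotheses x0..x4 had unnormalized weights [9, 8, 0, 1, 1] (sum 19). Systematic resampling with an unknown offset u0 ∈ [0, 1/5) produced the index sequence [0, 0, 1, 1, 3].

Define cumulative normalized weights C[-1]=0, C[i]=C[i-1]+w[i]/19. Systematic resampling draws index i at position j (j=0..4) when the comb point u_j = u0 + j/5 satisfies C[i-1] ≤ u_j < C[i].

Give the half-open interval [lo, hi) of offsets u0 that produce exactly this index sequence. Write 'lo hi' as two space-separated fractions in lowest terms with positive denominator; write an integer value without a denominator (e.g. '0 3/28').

9/95 14/95

C = [9/19, 17/19, 17/19, 18/19, 1]
j=0 picked index 0: u0 ∈ [0, 9/19)
j=1 picked index 0: u0 ∈ [-1/5, 26/95)
j=2 picked index 1: u0 ∈ [7/95, 47/95)
j=3 picked index 1: u0 ∈ [-12/95, 28/95)
j=4 picked index 3: u0 ∈ [9/95, 14/95)
intersection: [9/95, 14/95)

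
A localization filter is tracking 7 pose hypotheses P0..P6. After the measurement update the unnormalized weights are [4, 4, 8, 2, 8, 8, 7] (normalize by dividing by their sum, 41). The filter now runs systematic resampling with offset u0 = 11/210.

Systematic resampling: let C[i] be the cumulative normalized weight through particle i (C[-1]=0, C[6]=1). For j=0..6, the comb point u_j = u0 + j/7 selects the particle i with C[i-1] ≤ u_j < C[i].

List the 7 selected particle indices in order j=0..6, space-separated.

C = [4/41, 8/41, 16/41, 18/41, 26/41, 34/41, 1]
j=0: u_0=11/210 ∈ [0, 4/41) → index 0
j=1: u_1=41/210 ∈ [8/41, 16/41) → index 2
j=2: u_2=71/210 ∈ [8/41, 16/41) → index 2
j=3: u_3=101/210 ∈ [18/41, 26/41) → index 4
j=4: u_4=131/210 ∈ [18/41, 26/41) → index 4
j=5: u_5=23/30 ∈ [26/41, 34/41) → index 5
j=6: u_6=191/210 ∈ [34/41, 1) → index 6

0 2 2 4 4 5 6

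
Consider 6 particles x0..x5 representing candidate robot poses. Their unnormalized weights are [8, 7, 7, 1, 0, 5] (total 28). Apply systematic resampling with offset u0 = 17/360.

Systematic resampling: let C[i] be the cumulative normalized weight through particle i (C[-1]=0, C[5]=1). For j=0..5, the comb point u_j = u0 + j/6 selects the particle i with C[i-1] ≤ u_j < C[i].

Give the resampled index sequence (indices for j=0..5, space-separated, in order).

C = [2/7, 15/28, 11/14, 23/28, 23/28, 1]
j=0: u_0=17/360 ∈ [0, 2/7) → index 0
j=1: u_1=77/360 ∈ [0, 2/7) → index 0
j=2: u_2=137/360 ∈ [2/7, 15/28) → index 1
j=3: u_3=197/360 ∈ [15/28, 11/14) → index 2
j=4: u_4=257/360 ∈ [15/28, 11/14) → index 2
j=5: u_5=317/360 ∈ [23/28, 1) → index 5

0 0 1 2 2 5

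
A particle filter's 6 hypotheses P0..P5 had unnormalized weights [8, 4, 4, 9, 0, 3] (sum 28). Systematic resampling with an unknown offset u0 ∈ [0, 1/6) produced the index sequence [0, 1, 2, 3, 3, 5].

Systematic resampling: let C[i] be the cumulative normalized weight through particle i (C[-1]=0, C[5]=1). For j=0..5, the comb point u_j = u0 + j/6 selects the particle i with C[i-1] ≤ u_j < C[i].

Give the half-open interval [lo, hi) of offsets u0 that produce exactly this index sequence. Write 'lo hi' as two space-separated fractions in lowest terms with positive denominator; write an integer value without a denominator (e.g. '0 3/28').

5/42 1/6

C = [2/7, 3/7, 4/7, 25/28, 25/28, 1]
j=0 picked index 0: u0 ∈ [0, 2/7)
j=1 picked index 1: u0 ∈ [5/42, 11/42)
j=2 picked index 2: u0 ∈ [2/21, 5/21)
j=3 picked index 3: u0 ∈ [1/14, 11/28)
j=4 picked index 3: u0 ∈ [-2/21, 19/84)
j=5 picked index 5: u0 ∈ [5/84, 1/6)
intersection: [5/42, 1/6)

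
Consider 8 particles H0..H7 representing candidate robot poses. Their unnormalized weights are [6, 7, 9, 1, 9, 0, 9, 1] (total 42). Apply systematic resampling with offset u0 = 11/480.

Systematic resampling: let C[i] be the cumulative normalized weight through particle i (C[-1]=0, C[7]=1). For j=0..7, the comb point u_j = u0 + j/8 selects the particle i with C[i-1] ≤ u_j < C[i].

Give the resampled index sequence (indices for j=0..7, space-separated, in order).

0 1 1 2 2 4 6 6

C = [1/7, 13/42, 11/21, 23/42, 16/21, 16/21, 41/42, 1]
j=0: u_0=11/480 ∈ [0, 1/7) → index 0
j=1: u_1=71/480 ∈ [1/7, 13/42) → index 1
j=2: u_2=131/480 ∈ [1/7, 13/42) → index 1
j=3: u_3=191/480 ∈ [13/42, 11/21) → index 2
j=4: u_4=251/480 ∈ [13/42, 11/21) → index 2
j=5: u_5=311/480 ∈ [23/42, 16/21) → index 4
j=6: u_6=371/480 ∈ [16/21, 41/42) → index 6
j=7: u_7=431/480 ∈ [16/21, 41/42) → index 6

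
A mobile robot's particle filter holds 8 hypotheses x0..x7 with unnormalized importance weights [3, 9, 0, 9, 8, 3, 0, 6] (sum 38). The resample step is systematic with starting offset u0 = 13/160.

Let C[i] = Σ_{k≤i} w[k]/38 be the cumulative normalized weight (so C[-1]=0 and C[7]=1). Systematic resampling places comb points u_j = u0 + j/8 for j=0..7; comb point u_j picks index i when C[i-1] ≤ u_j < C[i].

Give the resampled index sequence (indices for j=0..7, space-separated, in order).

1 1 3 3 4 4 5 7

C = [3/38, 6/19, 6/19, 21/38, 29/38, 16/19, 16/19, 1]
j=0: u_0=13/160 ∈ [3/38, 6/19) → index 1
j=1: u_1=33/160 ∈ [3/38, 6/19) → index 1
j=2: u_2=53/160 ∈ [6/19, 21/38) → index 3
j=3: u_3=73/160 ∈ [6/19, 21/38) → index 3
j=4: u_4=93/160 ∈ [21/38, 29/38) → index 4
j=5: u_5=113/160 ∈ [21/38, 29/38) → index 4
j=6: u_6=133/160 ∈ [29/38, 16/19) → index 5
j=7: u_7=153/160 ∈ [16/19, 1) → index 7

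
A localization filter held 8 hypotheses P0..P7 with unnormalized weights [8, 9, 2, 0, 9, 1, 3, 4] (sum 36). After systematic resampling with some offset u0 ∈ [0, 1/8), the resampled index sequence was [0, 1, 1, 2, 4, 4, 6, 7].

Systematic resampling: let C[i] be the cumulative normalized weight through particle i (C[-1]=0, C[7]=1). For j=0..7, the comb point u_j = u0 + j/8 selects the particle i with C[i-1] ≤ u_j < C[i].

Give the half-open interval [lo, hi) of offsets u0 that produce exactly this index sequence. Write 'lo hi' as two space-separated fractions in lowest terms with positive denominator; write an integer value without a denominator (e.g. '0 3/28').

7/72 1/8

C = [2/9, 17/36, 19/36, 19/36, 7/9, 29/36, 8/9, 1]
j=0 picked index 0: u0 ∈ [0, 2/9)
j=1 picked index 1: u0 ∈ [7/72, 25/72)
j=2 picked index 1: u0 ∈ [-1/36, 2/9)
j=3 picked index 2: u0 ∈ [7/72, 11/72)
j=4 picked index 4: u0 ∈ [1/36, 5/18)
j=5 picked index 4: u0 ∈ [-7/72, 11/72)
j=6 picked index 6: u0 ∈ [1/18, 5/36)
j=7 picked index 7: u0 ∈ [1/72, 1/8)
intersection: [7/72, 1/8)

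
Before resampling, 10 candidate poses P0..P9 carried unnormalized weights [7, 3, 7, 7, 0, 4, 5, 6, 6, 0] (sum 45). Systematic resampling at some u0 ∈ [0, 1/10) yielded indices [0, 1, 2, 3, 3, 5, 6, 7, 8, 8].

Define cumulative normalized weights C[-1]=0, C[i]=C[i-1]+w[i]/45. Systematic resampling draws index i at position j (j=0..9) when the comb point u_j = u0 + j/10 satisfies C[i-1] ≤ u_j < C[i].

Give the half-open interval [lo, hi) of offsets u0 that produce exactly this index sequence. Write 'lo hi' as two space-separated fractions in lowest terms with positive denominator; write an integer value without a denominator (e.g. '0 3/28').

C = [7/45, 2/9, 17/45, 8/15, 8/15, 28/45, 11/15, 13/15, 1, 1]
j=0 picked index 0: u0 ∈ [0, 7/45)
j=1 picked index 1: u0 ∈ [1/18, 11/90)
j=2 picked index 2: u0 ∈ [1/45, 8/45)
j=3 picked index 3: u0 ∈ [7/90, 7/30)
j=4 picked index 3: u0 ∈ [-1/45, 2/15)
j=5 picked index 5: u0 ∈ [1/30, 11/90)
j=6 picked index 6: u0 ∈ [1/45, 2/15)
j=7 picked index 7: u0 ∈ [1/30, 1/6)
j=8 picked index 8: u0 ∈ [1/15, 1/5)
j=9 picked index 8: u0 ∈ [-1/30, 1/10)
intersection: [7/90, 1/10)

7/90 1/10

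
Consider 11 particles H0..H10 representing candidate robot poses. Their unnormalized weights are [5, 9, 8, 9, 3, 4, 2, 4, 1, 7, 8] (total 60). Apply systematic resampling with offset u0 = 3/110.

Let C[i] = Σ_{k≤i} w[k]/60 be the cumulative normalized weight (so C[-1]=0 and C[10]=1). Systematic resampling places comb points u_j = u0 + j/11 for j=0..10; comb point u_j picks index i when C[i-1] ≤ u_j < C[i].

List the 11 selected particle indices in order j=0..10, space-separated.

0 1 1 2 3 3 5 6 9 9 10

C = [1/12, 7/30, 11/30, 31/60, 17/30, 19/30, 2/3, 11/15, 3/4, 13/15, 1]
j=0: u_0=3/110 ∈ [0, 1/12) → index 0
j=1: u_1=13/110 ∈ [1/12, 7/30) → index 1
j=2: u_2=23/110 ∈ [1/12, 7/30) → index 1
j=3: u_3=3/10 ∈ [7/30, 11/30) → index 2
j=4: u_4=43/110 ∈ [11/30, 31/60) → index 3
j=5: u_5=53/110 ∈ [11/30, 31/60) → index 3
j=6: u_6=63/110 ∈ [17/30, 19/30) → index 5
j=7: u_7=73/110 ∈ [19/30, 2/3) → index 6
j=8: u_8=83/110 ∈ [3/4, 13/15) → index 9
j=9: u_9=93/110 ∈ [3/4, 13/15) → index 9
j=10: u_10=103/110 ∈ [13/15, 1) → index 10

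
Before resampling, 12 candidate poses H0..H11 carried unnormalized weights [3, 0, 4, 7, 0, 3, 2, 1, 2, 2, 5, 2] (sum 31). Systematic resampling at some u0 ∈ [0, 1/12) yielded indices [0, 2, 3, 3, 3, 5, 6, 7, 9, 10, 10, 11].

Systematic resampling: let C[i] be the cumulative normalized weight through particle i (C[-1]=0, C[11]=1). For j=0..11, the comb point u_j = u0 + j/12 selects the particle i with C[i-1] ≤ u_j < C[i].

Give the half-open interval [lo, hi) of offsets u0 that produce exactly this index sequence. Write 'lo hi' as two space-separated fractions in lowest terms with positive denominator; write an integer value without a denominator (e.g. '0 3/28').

C = [3/31, 3/31, 7/31, 14/31, 14/31, 17/31, 19/31, 20/31, 22/31, 24/31, 29/31, 1]
j=0 picked index 0: u0 ∈ [0, 3/31)
j=1 picked index 2: u0 ∈ [5/372, 53/372)
j=2 picked index 3: u0 ∈ [11/186, 53/186)
j=3 picked index 3: u0 ∈ [-3/124, 25/124)
j=4 picked index 3: u0 ∈ [-10/93, 11/93)
j=5 picked index 5: u0 ∈ [13/372, 49/372)
j=6 picked index 6: u0 ∈ [3/62, 7/62)
j=7 picked index 7: u0 ∈ [11/372, 23/372)
j=8 picked index 9: u0 ∈ [4/93, 10/93)
j=9 picked index 10: u0 ∈ [3/124, 23/124)
j=10 picked index 10: u0 ∈ [-11/186, 19/186)
j=11 picked index 11: u0 ∈ [7/372, 1/12)
intersection: [11/186, 23/372)

11/186 23/372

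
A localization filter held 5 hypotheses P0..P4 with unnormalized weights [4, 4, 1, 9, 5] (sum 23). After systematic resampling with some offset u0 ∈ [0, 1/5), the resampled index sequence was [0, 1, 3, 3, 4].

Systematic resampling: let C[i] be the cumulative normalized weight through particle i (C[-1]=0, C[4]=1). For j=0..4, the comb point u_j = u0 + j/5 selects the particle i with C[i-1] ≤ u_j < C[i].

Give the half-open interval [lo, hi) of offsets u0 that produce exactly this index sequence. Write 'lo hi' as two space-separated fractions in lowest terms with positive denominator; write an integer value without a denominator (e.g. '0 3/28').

C = [4/23, 8/23, 9/23, 18/23, 1]
j=0 picked index 0: u0 ∈ [0, 4/23)
j=1 picked index 1: u0 ∈ [-3/115, 17/115)
j=2 picked index 3: u0 ∈ [-1/115, 44/115)
j=3 picked index 3: u0 ∈ [-24/115, 21/115)
j=4 picked index 4: u0 ∈ [-2/115, 1/5)
intersection: [0, 17/115)

0 17/115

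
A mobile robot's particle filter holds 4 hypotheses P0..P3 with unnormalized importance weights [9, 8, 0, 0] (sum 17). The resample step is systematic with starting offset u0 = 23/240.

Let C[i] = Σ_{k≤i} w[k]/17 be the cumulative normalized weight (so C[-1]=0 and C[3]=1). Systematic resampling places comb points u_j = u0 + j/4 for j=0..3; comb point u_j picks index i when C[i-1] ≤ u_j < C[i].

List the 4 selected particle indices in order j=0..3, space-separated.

C = [9/17, 1, 1, 1]
j=0: u_0=23/240 ∈ [0, 9/17) → index 0
j=1: u_1=83/240 ∈ [0, 9/17) → index 0
j=2: u_2=143/240 ∈ [9/17, 1) → index 1
j=3: u_3=203/240 ∈ [9/17, 1) → index 1

0 0 1 1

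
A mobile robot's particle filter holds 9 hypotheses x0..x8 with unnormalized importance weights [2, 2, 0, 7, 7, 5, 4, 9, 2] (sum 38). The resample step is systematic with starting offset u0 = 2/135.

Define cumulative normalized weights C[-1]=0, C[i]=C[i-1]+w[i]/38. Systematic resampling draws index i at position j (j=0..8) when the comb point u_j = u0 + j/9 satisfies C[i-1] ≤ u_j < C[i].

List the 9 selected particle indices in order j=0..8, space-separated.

0 3 3 4 4 5 6 7 7

C = [1/19, 2/19, 2/19, 11/38, 9/19, 23/38, 27/38, 18/19, 1]
j=0: u_0=2/135 ∈ [0, 1/19) → index 0
j=1: u_1=17/135 ∈ [2/19, 11/38) → index 3
j=2: u_2=32/135 ∈ [2/19, 11/38) → index 3
j=3: u_3=47/135 ∈ [11/38, 9/19) → index 4
j=4: u_4=62/135 ∈ [11/38, 9/19) → index 4
j=5: u_5=77/135 ∈ [9/19, 23/38) → index 5
j=6: u_6=92/135 ∈ [23/38, 27/38) → index 6
j=7: u_7=107/135 ∈ [27/38, 18/19) → index 7
j=8: u_8=122/135 ∈ [27/38, 18/19) → index 7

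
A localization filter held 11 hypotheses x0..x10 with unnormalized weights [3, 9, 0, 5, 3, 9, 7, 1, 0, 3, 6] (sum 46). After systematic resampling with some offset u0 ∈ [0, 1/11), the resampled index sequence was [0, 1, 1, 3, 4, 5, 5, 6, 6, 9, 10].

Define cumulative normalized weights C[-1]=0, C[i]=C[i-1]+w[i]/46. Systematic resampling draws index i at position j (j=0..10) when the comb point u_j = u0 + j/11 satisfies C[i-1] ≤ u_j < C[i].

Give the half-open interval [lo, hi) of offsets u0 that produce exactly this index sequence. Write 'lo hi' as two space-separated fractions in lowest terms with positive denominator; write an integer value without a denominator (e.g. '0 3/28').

3/506 13/253

C = [3/46, 6/23, 6/23, 17/46, 10/23, 29/46, 18/23, 37/46, 37/46, 20/23, 1]
j=0 picked index 0: u0 ∈ [0, 3/46)
j=1 picked index 1: u0 ∈ [-13/506, 43/253)
j=2 picked index 1: u0 ∈ [-59/506, 20/253)
j=3 picked index 3: u0 ∈ [-3/253, 49/506)
j=4 picked index 4: u0 ∈ [3/506, 18/253)
j=5 picked index 5: u0 ∈ [-5/253, 89/506)
j=6 picked index 5: u0 ∈ [-28/253, 43/506)
j=7 picked index 6: u0 ∈ [-3/506, 37/253)
j=8 picked index 6: u0 ∈ [-49/506, 14/253)
j=9 picked index 9: u0 ∈ [-7/506, 13/253)
j=10 picked index 10: u0 ∈ [-10/253, 1/11)
intersection: [3/506, 13/253)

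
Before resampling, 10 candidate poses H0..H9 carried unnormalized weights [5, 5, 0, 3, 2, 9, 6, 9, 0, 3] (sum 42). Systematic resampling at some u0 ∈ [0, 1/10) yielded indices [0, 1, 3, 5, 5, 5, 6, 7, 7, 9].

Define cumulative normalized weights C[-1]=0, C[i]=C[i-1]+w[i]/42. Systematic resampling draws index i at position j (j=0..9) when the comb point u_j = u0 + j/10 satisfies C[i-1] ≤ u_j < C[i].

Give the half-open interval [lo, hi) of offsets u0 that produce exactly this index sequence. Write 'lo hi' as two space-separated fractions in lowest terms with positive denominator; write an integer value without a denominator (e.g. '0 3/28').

C = [5/42, 5/21, 5/21, 13/42, 5/14, 4/7, 5/7, 13/14, 13/14, 1]
j=0 picked index 0: u0 ∈ [0, 5/42)
j=1 picked index 1: u0 ∈ [2/105, 29/210)
j=2 picked index 3: u0 ∈ [4/105, 23/210)
j=3 picked index 5: u0 ∈ [2/35, 19/70)
j=4 picked index 5: u0 ∈ [-3/70, 6/35)
j=5 picked index 5: u0 ∈ [-1/7, 1/14)
j=6 picked index 6: u0 ∈ [-1/35, 4/35)
j=7 picked index 7: u0 ∈ [1/70, 8/35)
j=8 picked index 7: u0 ∈ [-3/35, 9/70)
j=9 picked index 9: u0 ∈ [1/35, 1/10)
intersection: [2/35, 1/14)

2/35 1/14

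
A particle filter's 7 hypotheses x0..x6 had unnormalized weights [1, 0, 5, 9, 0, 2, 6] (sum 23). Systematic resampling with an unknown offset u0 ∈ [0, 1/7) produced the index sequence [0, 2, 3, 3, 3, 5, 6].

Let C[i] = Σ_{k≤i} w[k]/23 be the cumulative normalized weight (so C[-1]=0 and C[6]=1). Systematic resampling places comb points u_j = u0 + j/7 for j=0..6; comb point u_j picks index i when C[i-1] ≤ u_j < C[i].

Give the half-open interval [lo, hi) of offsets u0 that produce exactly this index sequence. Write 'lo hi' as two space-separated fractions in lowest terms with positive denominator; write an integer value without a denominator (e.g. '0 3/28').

C = [1/23, 1/23, 6/23, 15/23, 15/23, 17/23, 1]
j=0 picked index 0: u0 ∈ [0, 1/23)
j=1 picked index 2: u0 ∈ [-16/161, 19/161)
j=2 picked index 3: u0 ∈ [-4/161, 59/161)
j=3 picked index 3: u0 ∈ [-27/161, 36/161)
j=4 picked index 3: u0 ∈ [-50/161, 13/161)
j=5 picked index 5: u0 ∈ [-10/161, 4/161)
j=6 picked index 6: u0 ∈ [-19/161, 1/7)
intersection: [0, 4/161)

0 4/161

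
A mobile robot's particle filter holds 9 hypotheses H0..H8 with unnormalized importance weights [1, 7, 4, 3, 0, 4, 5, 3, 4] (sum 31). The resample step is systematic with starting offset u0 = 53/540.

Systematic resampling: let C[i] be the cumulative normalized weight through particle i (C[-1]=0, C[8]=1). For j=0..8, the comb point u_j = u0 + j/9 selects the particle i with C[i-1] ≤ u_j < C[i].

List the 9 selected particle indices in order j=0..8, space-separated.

1 1 2 3 5 6 6 8 8

C = [1/31, 8/31, 12/31, 15/31, 15/31, 19/31, 24/31, 27/31, 1]
j=0: u_0=53/540 ∈ [1/31, 8/31) → index 1
j=1: u_1=113/540 ∈ [1/31, 8/31) → index 1
j=2: u_2=173/540 ∈ [8/31, 12/31) → index 2
j=3: u_3=233/540 ∈ [12/31, 15/31) → index 3
j=4: u_4=293/540 ∈ [15/31, 19/31) → index 5
j=5: u_5=353/540 ∈ [19/31, 24/31) → index 6
j=6: u_6=413/540 ∈ [19/31, 24/31) → index 6
j=7: u_7=473/540 ∈ [27/31, 1) → index 8
j=8: u_8=533/540 ∈ [27/31, 1) → index 8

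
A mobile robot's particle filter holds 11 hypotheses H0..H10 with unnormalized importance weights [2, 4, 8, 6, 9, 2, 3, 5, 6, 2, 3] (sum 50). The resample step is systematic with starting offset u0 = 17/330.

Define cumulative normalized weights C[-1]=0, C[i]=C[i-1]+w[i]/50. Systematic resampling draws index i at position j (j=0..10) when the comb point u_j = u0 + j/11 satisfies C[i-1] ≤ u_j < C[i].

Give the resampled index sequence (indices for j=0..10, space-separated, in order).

1 2 2 3 4 4 5 7 7 8 10

C = [1/25, 3/25, 7/25, 2/5, 29/50, 31/50, 17/25, 39/50, 9/10, 47/50, 1]
j=0: u_0=17/330 ∈ [1/25, 3/25) → index 1
j=1: u_1=47/330 ∈ [3/25, 7/25) → index 2
j=2: u_2=7/30 ∈ [3/25, 7/25) → index 2
j=3: u_3=107/330 ∈ [7/25, 2/5) → index 3
j=4: u_4=137/330 ∈ [2/5, 29/50) → index 4
j=5: u_5=167/330 ∈ [2/5, 29/50) → index 4
j=6: u_6=197/330 ∈ [29/50, 31/50) → index 5
j=7: u_7=227/330 ∈ [17/25, 39/50) → index 7
j=8: u_8=257/330 ∈ [17/25, 39/50) → index 7
j=9: u_9=287/330 ∈ [39/50, 9/10) → index 8
j=10: u_10=317/330 ∈ [47/50, 1) → index 10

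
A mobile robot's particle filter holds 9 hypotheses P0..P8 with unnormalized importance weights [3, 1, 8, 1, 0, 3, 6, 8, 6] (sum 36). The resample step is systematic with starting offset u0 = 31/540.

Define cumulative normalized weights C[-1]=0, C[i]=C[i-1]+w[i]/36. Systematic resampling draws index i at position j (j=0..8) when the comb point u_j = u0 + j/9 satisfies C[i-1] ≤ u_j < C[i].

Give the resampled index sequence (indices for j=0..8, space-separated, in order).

0 2 2 5 6 7 7 8 8

C = [1/12, 1/9, 1/3, 13/36, 13/36, 4/9, 11/18, 5/6, 1]
j=0: u_0=31/540 ∈ [0, 1/12) → index 0
j=1: u_1=91/540 ∈ [1/9, 1/3) → index 2
j=2: u_2=151/540 ∈ [1/9, 1/3) → index 2
j=3: u_3=211/540 ∈ [13/36, 4/9) → index 5
j=4: u_4=271/540 ∈ [4/9, 11/18) → index 6
j=5: u_5=331/540 ∈ [11/18, 5/6) → index 7
j=6: u_6=391/540 ∈ [11/18, 5/6) → index 7
j=7: u_7=451/540 ∈ [5/6, 1) → index 8
j=8: u_8=511/540 ∈ [5/6, 1) → index 8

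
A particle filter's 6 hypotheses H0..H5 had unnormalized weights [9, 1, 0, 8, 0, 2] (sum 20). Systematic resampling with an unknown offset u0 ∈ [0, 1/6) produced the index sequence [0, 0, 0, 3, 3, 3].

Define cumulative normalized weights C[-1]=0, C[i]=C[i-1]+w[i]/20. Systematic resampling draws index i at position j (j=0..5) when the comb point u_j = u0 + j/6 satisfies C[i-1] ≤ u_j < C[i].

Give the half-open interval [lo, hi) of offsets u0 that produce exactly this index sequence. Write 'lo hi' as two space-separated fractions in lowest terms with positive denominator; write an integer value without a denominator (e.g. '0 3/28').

C = [9/20, 1/2, 1/2, 9/10, 9/10, 1]
j=0 picked index 0: u0 ∈ [0, 9/20)
j=1 picked index 0: u0 ∈ [-1/6, 17/60)
j=2 picked index 0: u0 ∈ [-1/3, 7/60)
j=3 picked index 3: u0 ∈ [0, 2/5)
j=4 picked index 3: u0 ∈ [-1/6, 7/30)
j=5 picked index 3: u0 ∈ [-1/3, 1/15)
intersection: [0, 1/15)

0 1/15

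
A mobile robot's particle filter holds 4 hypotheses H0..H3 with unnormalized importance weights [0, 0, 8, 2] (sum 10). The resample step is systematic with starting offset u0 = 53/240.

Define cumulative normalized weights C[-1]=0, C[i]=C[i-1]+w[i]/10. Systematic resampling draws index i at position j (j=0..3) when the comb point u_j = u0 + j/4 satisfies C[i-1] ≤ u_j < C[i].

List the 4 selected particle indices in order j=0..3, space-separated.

2 2 2 3

C = [0, 0, 4/5, 1]
j=0: u_0=53/240 ∈ [0, 4/5) → index 2
j=1: u_1=113/240 ∈ [0, 4/5) → index 2
j=2: u_2=173/240 ∈ [0, 4/5) → index 2
j=3: u_3=233/240 ∈ [4/5, 1) → index 3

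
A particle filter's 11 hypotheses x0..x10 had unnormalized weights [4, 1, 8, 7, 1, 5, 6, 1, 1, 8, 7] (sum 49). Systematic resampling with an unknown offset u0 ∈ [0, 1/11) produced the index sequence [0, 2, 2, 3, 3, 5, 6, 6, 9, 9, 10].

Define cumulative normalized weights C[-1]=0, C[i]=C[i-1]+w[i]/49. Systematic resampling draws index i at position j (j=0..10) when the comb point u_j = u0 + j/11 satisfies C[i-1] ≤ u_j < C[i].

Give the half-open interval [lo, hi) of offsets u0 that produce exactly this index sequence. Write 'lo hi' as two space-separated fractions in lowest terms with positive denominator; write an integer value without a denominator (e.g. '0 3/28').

C = [4/49, 5/49, 13/49, 20/49, 3/7, 26/49, 32/49, 33/49, 34/49, 6/7, 1]
j=0 picked index 0: u0 ∈ [0, 4/49)
j=1 picked index 2: u0 ∈ [6/539, 94/539)
j=2 picked index 2: u0 ∈ [-43/539, 45/539)
j=3 picked index 3: u0 ∈ [-4/539, 73/539)
j=4 picked index 3: u0 ∈ [-53/539, 24/539)
j=5 picked index 5: u0 ∈ [-2/77, 41/539)
j=6 picked index 6: u0 ∈ [-8/539, 58/539)
j=7 picked index 6: u0 ∈ [-57/539, 9/539)
j=8 picked index 9: u0 ∈ [-18/539, 10/77)
j=9 picked index 9: u0 ∈ [-67/539, 3/77)
j=10 picked index 10: u0 ∈ [-4/77, 1/11)
intersection: [6/539, 9/539)

6/539 9/539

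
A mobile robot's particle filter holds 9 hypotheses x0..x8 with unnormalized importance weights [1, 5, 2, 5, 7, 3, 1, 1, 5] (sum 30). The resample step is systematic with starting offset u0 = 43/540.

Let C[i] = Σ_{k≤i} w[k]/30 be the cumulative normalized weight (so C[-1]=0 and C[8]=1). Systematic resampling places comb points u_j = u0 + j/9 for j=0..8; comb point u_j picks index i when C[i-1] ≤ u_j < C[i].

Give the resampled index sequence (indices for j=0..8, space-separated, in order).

1 1 3 3 4 4 5 8 8

C = [1/30, 1/5, 4/15, 13/30, 2/3, 23/30, 4/5, 5/6, 1]
j=0: u_0=43/540 ∈ [1/30, 1/5) → index 1
j=1: u_1=103/540 ∈ [1/30, 1/5) → index 1
j=2: u_2=163/540 ∈ [4/15, 13/30) → index 3
j=3: u_3=223/540 ∈ [4/15, 13/30) → index 3
j=4: u_4=283/540 ∈ [13/30, 2/3) → index 4
j=5: u_5=343/540 ∈ [13/30, 2/3) → index 4
j=6: u_6=403/540 ∈ [2/3, 23/30) → index 5
j=7: u_7=463/540 ∈ [5/6, 1) → index 8
j=8: u_8=523/540 ∈ [5/6, 1) → index 8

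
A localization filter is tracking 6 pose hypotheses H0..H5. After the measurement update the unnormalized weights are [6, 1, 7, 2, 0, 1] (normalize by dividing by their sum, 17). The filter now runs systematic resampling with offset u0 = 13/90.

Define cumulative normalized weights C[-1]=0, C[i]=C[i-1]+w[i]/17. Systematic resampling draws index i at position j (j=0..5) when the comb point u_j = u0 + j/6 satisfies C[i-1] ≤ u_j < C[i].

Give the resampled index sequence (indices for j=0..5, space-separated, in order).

C = [6/17, 7/17, 14/17, 16/17, 16/17, 1]
j=0: u_0=13/90 ∈ [0, 6/17) → index 0
j=1: u_1=14/45 ∈ [0, 6/17) → index 0
j=2: u_2=43/90 ∈ [7/17, 14/17) → index 2
j=3: u_3=29/45 ∈ [7/17, 14/17) → index 2
j=4: u_4=73/90 ∈ [7/17, 14/17) → index 2
j=5: u_5=44/45 ∈ [16/17, 1) → index 5

0 0 2 2 2 5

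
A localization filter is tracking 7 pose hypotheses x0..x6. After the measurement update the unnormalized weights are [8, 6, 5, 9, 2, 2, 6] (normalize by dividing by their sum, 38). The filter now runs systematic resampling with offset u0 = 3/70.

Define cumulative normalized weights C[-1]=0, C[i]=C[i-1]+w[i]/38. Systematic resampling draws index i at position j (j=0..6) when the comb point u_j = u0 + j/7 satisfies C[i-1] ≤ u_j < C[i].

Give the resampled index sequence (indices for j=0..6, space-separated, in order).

0 0 1 2 3 4 6

C = [4/19, 7/19, 1/2, 14/19, 15/19, 16/19, 1]
j=0: u_0=3/70 ∈ [0, 4/19) → index 0
j=1: u_1=13/70 ∈ [0, 4/19) → index 0
j=2: u_2=23/70 ∈ [4/19, 7/19) → index 1
j=3: u_3=33/70 ∈ [7/19, 1/2) → index 2
j=4: u_4=43/70 ∈ [1/2, 14/19) → index 3
j=5: u_5=53/70 ∈ [14/19, 15/19) → index 4
j=6: u_6=9/10 ∈ [16/19, 1) → index 6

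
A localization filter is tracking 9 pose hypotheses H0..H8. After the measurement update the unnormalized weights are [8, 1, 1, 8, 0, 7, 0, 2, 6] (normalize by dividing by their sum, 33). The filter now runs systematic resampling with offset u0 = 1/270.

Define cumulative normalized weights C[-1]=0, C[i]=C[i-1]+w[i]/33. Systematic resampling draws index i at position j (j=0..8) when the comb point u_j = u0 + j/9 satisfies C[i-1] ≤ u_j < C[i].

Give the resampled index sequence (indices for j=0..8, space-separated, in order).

C = [8/33, 3/11, 10/33, 6/11, 6/11, 25/33, 25/33, 9/11, 1]
j=0: u_0=1/270 ∈ [0, 8/33) → index 0
j=1: u_1=31/270 ∈ [0, 8/33) → index 0
j=2: u_2=61/270 ∈ [0, 8/33) → index 0
j=3: u_3=91/270 ∈ [10/33, 6/11) → index 3
j=4: u_4=121/270 ∈ [10/33, 6/11) → index 3
j=5: u_5=151/270 ∈ [6/11, 25/33) → index 5
j=6: u_6=181/270 ∈ [6/11, 25/33) → index 5
j=7: u_7=211/270 ∈ [25/33, 9/11) → index 7
j=8: u_8=241/270 ∈ [9/11, 1) → index 8

0 0 0 3 3 5 5 7 8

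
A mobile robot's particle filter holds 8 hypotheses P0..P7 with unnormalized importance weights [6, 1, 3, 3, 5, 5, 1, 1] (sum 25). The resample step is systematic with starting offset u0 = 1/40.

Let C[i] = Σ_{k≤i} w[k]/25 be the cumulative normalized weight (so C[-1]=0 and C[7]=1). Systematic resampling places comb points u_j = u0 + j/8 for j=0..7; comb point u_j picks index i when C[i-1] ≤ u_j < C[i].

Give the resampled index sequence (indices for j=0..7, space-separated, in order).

0 0 1 3 4 4 5 5

C = [6/25, 7/25, 2/5, 13/25, 18/25, 23/25, 24/25, 1]
j=0: u_0=1/40 ∈ [0, 6/25) → index 0
j=1: u_1=3/20 ∈ [0, 6/25) → index 0
j=2: u_2=11/40 ∈ [6/25, 7/25) → index 1
j=3: u_3=2/5 ∈ [2/5, 13/25) → index 3
j=4: u_4=21/40 ∈ [13/25, 18/25) → index 4
j=5: u_5=13/20 ∈ [13/25, 18/25) → index 4
j=6: u_6=31/40 ∈ [18/25, 23/25) → index 5
j=7: u_7=9/10 ∈ [18/25, 23/25) → index 5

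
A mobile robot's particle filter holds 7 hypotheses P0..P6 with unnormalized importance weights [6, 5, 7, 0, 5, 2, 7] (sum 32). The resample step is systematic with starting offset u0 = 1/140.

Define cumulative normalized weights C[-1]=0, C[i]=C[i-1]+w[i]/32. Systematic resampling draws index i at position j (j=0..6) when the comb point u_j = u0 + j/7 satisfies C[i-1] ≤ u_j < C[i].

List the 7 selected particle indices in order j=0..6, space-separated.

0 0 1 2 4 5 6

C = [3/16, 11/32, 9/16, 9/16, 23/32, 25/32, 1]
j=0: u_0=1/140 ∈ [0, 3/16) → index 0
j=1: u_1=3/20 ∈ [0, 3/16) → index 0
j=2: u_2=41/140 ∈ [3/16, 11/32) → index 1
j=3: u_3=61/140 ∈ [11/32, 9/16) → index 2
j=4: u_4=81/140 ∈ [9/16, 23/32) → index 4
j=5: u_5=101/140 ∈ [23/32, 25/32) → index 5
j=6: u_6=121/140 ∈ [25/32, 1) → index 6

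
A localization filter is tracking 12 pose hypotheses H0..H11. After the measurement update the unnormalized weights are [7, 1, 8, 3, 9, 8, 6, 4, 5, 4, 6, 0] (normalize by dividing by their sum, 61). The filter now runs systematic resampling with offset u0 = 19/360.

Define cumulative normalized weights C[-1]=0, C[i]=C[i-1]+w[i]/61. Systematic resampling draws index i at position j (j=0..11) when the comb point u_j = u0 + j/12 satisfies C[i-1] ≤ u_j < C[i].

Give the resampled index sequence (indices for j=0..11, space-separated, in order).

C = [7/61, 8/61, 16/61, 19/61, 28/61, 36/61, 42/61, 46/61, 51/61, 55/61, 1, 1]
j=0: u_0=19/360 ∈ [0, 7/61) → index 0
j=1: u_1=49/360 ∈ [8/61, 16/61) → index 2
j=2: u_2=79/360 ∈ [8/61, 16/61) → index 2
j=3: u_3=109/360 ∈ [16/61, 19/61) → index 3
j=4: u_4=139/360 ∈ [19/61, 28/61) → index 4
j=5: u_5=169/360 ∈ [28/61, 36/61) → index 5
j=6: u_6=199/360 ∈ [28/61, 36/61) → index 5
j=7: u_7=229/360 ∈ [36/61, 42/61) → index 6
j=8: u_8=259/360 ∈ [42/61, 46/61) → index 7
j=9: u_9=289/360 ∈ [46/61, 51/61) → index 8
j=10: u_10=319/360 ∈ [51/61, 55/61) → index 9
j=11: u_11=349/360 ∈ [55/61, 1) → index 10

0 2 2 3 4 5 5 6 7 8 9 10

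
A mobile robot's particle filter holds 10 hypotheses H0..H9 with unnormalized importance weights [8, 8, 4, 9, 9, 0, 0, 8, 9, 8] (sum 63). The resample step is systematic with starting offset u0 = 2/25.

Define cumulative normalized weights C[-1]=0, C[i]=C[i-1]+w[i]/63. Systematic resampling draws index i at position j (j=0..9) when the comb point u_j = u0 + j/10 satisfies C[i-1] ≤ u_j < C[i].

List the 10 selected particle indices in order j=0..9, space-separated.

C = [8/63, 16/63, 20/63, 29/63, 38/63, 38/63, 38/63, 46/63, 55/63, 1]
j=0: u_0=2/25 ∈ [0, 8/63) → index 0
j=1: u_1=9/50 ∈ [8/63, 16/63) → index 1
j=2: u_2=7/25 ∈ [16/63, 20/63) → index 2
j=3: u_3=19/50 ∈ [20/63, 29/63) → index 3
j=4: u_4=12/25 ∈ [29/63, 38/63) → index 4
j=5: u_5=29/50 ∈ [29/63, 38/63) → index 4
j=6: u_6=17/25 ∈ [38/63, 46/63) → index 7
j=7: u_7=39/50 ∈ [46/63, 55/63) → index 8
j=8: u_8=22/25 ∈ [55/63, 1) → index 9
j=9: u_9=49/50 ∈ [55/63, 1) → index 9

0 1 2 3 4 4 7 8 9 9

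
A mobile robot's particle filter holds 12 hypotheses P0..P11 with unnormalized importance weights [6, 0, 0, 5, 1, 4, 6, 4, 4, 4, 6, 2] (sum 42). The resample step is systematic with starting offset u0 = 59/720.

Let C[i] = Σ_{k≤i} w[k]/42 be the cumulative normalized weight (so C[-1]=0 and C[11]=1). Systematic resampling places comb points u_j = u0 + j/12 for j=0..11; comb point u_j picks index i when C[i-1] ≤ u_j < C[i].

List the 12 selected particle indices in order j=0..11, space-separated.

0 3 3 5 6 6 7 8 9 10 10 11

C = [1/7, 1/7, 1/7, 11/42, 2/7, 8/21, 11/21, 13/21, 5/7, 17/21, 20/21, 1]
j=0: u_0=59/720 ∈ [0, 1/7) → index 0
j=1: u_1=119/720 ∈ [1/7, 11/42) → index 3
j=2: u_2=179/720 ∈ [1/7, 11/42) → index 3
j=3: u_3=239/720 ∈ [2/7, 8/21) → index 5
j=4: u_4=299/720 ∈ [8/21, 11/21) → index 6
j=5: u_5=359/720 ∈ [8/21, 11/21) → index 6
j=6: u_6=419/720 ∈ [11/21, 13/21) → index 7
j=7: u_7=479/720 ∈ [13/21, 5/7) → index 8
j=8: u_8=539/720 ∈ [5/7, 17/21) → index 9
j=9: u_9=599/720 ∈ [17/21, 20/21) → index 10
j=10: u_10=659/720 ∈ [17/21, 20/21) → index 10
j=11: u_11=719/720 ∈ [20/21, 1) → index 11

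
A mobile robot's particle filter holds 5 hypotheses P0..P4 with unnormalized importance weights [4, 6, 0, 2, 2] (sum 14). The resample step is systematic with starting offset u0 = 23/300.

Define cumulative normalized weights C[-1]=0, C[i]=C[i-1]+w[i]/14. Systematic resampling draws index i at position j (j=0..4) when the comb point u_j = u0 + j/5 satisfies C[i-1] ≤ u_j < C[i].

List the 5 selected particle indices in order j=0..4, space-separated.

0 0 1 1 4

C = [2/7, 5/7, 5/7, 6/7, 1]
j=0: u_0=23/300 ∈ [0, 2/7) → index 0
j=1: u_1=83/300 ∈ [0, 2/7) → index 0
j=2: u_2=143/300 ∈ [2/7, 5/7) → index 1
j=3: u_3=203/300 ∈ [2/7, 5/7) → index 1
j=4: u_4=263/300 ∈ [6/7, 1) → index 4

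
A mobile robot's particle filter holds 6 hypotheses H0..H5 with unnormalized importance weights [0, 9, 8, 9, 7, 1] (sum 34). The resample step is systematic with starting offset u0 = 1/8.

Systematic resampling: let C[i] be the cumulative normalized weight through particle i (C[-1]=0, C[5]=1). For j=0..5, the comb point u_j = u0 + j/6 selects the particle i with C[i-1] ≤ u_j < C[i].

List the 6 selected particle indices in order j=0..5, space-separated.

1 2 2 3 4 4

C = [0, 9/34, 1/2, 13/17, 33/34, 1]
j=0: u_0=1/8 ∈ [0, 9/34) → index 1
j=1: u_1=7/24 ∈ [9/34, 1/2) → index 2
j=2: u_2=11/24 ∈ [9/34, 1/2) → index 2
j=3: u_3=5/8 ∈ [1/2, 13/17) → index 3
j=4: u_4=19/24 ∈ [13/17, 33/34) → index 4
j=5: u_5=23/24 ∈ [13/17, 33/34) → index 4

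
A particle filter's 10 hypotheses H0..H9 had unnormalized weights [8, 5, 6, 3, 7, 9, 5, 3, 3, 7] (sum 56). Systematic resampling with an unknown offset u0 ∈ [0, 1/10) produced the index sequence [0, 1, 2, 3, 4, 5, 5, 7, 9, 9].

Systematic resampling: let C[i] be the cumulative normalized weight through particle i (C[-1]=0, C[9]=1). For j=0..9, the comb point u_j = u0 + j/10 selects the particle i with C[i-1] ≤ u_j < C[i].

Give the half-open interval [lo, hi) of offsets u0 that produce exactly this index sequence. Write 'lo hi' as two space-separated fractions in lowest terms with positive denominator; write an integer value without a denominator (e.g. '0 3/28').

3/40 11/140

C = [1/7, 13/56, 19/56, 11/28, 29/56, 19/28, 43/56, 23/28, 7/8, 1]
j=0 picked index 0: u0 ∈ [0, 1/7)
j=1 picked index 1: u0 ∈ [3/70, 37/280)
j=2 picked index 2: u0 ∈ [9/280, 39/280)
j=3 picked index 3: u0 ∈ [11/280, 13/140)
j=4 picked index 4: u0 ∈ [-1/140, 33/280)
j=5 picked index 5: u0 ∈ [1/56, 5/28)
j=6 picked index 5: u0 ∈ [-23/280, 11/140)
j=7 picked index 7: u0 ∈ [19/280, 17/140)
j=8 picked index 9: u0 ∈ [3/40, 1/5)
j=9 picked index 9: u0 ∈ [-1/40, 1/10)
intersection: [3/40, 11/140)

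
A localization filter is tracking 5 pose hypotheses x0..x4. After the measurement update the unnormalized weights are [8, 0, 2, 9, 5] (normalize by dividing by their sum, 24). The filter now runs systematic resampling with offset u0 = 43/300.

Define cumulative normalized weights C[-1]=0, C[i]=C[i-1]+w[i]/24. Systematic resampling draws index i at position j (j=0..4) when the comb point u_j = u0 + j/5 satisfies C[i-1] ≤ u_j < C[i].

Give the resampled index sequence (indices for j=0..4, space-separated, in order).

0 2 3 3 4

C = [1/3, 1/3, 5/12, 19/24, 1]
j=0: u_0=43/300 ∈ [0, 1/3) → index 0
j=1: u_1=103/300 ∈ [1/3, 5/12) → index 2
j=2: u_2=163/300 ∈ [5/12, 19/24) → index 3
j=3: u_3=223/300 ∈ [5/12, 19/24) → index 3
j=4: u_4=283/300 ∈ [19/24, 1) → index 4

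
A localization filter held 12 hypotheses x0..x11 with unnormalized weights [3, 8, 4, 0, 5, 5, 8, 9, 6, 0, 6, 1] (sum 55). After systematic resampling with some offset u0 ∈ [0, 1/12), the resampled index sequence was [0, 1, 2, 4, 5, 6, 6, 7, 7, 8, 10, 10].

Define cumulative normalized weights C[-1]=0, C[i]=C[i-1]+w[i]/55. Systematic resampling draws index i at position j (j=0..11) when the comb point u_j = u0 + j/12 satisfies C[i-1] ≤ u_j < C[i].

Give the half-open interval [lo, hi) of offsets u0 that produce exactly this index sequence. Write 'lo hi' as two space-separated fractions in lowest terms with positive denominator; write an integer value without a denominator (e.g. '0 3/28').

C = [3/55, 1/5, 3/11, 3/11, 4/11, 5/11, 3/5, 42/55, 48/55, 48/55, 54/55, 1]
j=0 picked index 0: u0 ∈ [0, 3/55)
j=1 picked index 1: u0 ∈ [-19/660, 7/60)
j=2 picked index 2: u0 ∈ [1/30, 7/66)
j=3 picked index 4: u0 ∈ [1/44, 5/44)
j=4 picked index 5: u0 ∈ [1/33, 4/33)
j=5 picked index 6: u0 ∈ [5/132, 11/60)
j=6 picked index 6: u0 ∈ [-1/22, 1/10)
j=7 picked index 7: u0 ∈ [1/60, 119/660)
j=8 picked index 7: u0 ∈ [-1/15, 16/165)
j=9 picked index 8: u0 ∈ [3/220, 27/220)
j=10 picked index 10: u0 ∈ [13/330, 49/330)
j=11 picked index 10: u0 ∈ [-29/660, 43/660)
intersection: [13/330, 3/55)

13/330 3/55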